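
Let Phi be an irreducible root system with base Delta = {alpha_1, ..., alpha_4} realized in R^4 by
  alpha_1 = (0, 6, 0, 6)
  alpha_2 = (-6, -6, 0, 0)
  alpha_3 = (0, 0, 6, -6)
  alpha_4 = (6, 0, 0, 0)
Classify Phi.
B_4

Compute the Cartan integers a_ij = 2(alpha_i, alpha_j)/(alpha_j, alpha_j); the resulting 4x4 Cartan matrix is
[[2, -1, -1, 0], [-1, 2, 0, -2], [-1, 0, 2, 0], [0, -1, 0, 2]].
The roots have two lengths (squared-length ratio 2:1); the short ones are alpha_{4}. The associated Dynkin diagram is a chain of 4 nodes with a double edge at one end; the terminal node there is the unique short simple root (B_4), so the type is B_4 (the algebra so(9)).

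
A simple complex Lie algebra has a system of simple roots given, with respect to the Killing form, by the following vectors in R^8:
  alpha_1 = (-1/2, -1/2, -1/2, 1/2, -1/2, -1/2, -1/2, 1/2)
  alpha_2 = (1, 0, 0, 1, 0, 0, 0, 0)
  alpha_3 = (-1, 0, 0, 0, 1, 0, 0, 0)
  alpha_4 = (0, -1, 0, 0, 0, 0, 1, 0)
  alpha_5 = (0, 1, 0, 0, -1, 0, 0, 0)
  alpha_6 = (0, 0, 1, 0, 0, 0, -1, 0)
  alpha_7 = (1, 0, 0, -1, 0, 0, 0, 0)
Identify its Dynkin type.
Compute the Cartan integers a_ij = 2(alpha_i, alpha_j)/(alpha_j, alpha_j); the resulting 7x7 Cartan matrix is
[[2, 0, 0, 0, 0, 0, -1], [0, 2, -1, 0, 0, 0, 0], [0, -1, 2, 0, -1, 0, -1], [0, 0, 0, 2, -1, -1, 0], [0, 0, -1, -1, 2, 0, 0], [0, 0, 0, -1, 0, 2, 0], [-1, 0, -1, 0, 0, 0, 2]].
All simple roots have the same length, so the diagram is simply laced. The associated Dynkin diagram is a chain of 6 nodes with one extra node attached to the third node from one end (E_7), so the type is E_7.

type E_7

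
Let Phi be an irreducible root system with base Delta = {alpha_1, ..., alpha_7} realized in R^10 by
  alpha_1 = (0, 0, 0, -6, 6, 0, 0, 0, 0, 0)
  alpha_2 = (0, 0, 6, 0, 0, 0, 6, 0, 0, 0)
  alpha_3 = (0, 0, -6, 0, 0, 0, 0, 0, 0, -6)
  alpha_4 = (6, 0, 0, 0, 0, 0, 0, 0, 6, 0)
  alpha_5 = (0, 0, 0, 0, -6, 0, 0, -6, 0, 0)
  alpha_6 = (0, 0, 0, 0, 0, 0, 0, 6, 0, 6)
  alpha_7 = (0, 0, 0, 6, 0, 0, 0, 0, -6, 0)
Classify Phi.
Compute the Cartan integers a_ij = 2(alpha_i, alpha_j)/(alpha_j, alpha_j); the resulting 7x7 Cartan matrix is
[[2, 0, 0, 0, -1, 0, -1], [0, 2, -1, 0, 0, 0, 0], [0, -1, 2, 0, 0, -1, 0], [0, 0, 0, 2, 0, 0, -1], [-1, 0, 0, 0, 2, -1, 0], [0, 0, -1, 0, -1, 2, 0], [-1, 0, 0, -1, 0, 0, 2]].
All simple roots have the same length, so the diagram is simply laced. The associated Dynkin diagram is a chain of 7 nodes with single edges (A_7), so the type is A_7 (the algebra sl(8)).

A7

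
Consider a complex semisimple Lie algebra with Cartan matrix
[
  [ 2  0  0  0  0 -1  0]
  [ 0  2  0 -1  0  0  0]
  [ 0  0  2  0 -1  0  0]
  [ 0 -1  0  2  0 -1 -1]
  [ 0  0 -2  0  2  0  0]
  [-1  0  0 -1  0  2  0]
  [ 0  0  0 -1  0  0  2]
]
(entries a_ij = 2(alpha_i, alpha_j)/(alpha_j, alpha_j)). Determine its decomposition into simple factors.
The diagram associated to this matrix has two connected components: the simple roots {alpha_3, alpha_5} form a chain of 2 nodes with a double edge at one end; the terminal node there is the unique short simple root (B_2), and {alpha_1, alpha_2, alpha_4, alpha_6, alpha_7} form a chain of 3 nodes with a fork of two nodes at one end (D_5). A semisimple Lie algebra decomposes uniquely as the direct sum of simple ideals, one per connected component of its Dynkin diagram, so g ≅ B_2 ⊕ D_5 (dimension 10 + 45 = 55).

B2 + D5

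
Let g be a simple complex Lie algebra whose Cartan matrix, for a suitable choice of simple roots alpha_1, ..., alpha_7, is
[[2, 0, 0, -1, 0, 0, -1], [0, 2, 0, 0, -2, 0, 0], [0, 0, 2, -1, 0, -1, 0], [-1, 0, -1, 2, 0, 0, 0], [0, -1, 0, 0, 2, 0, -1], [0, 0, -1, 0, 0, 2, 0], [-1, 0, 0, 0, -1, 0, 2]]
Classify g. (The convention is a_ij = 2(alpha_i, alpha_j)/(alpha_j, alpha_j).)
The matrix has rank 7 with 2's on the diagonal. Reading the off-diagonal entries as Dynkin edges (a single edge where a_ij = a_ji = -1; a double or triple edge where a_ij * a_ji = 2 or 3), the diagram is a chain of 7 nodes with a double edge at one end; the terminal node there is the unique long simple root (C_7). One simple-root ordering that puts it in standard form is (alpha_6, alpha_3, alpha_4, alpha_1, alpha_7, alpha_5, alpha_2). So the algebra is type C_7, i.e. sp(14).

type C_7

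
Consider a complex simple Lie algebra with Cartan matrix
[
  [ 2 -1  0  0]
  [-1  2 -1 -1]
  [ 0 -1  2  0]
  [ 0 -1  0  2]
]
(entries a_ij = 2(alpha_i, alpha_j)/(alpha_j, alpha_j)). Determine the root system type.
D_4 (so(8))

The matrix has rank 4 with 2's on the diagonal. Reading the off-diagonal entries as Dynkin edges (a single edge where a_ij = a_ji = -1; a double or triple edge where a_ij * a_ji = 2 or 3), the diagram is a chain of 2 nodes with a fork of two nodes at one end (D_4). One simple-root ordering that puts it in standard form is (alpha_1, alpha_2, alpha_3, alpha_4). So the algebra is type D_4, i.e. so(8).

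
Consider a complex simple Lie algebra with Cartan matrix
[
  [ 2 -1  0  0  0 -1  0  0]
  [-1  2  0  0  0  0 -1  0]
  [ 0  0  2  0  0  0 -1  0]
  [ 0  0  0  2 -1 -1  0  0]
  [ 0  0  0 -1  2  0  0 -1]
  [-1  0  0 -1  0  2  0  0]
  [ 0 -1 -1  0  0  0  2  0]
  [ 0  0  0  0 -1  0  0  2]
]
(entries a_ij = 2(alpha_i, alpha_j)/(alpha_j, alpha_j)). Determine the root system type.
The matrix has rank 8 with 2's on the diagonal. Reading the off-diagonal entries as Dynkin edges (a single edge where a_ij = a_ji = -1; a double or triple edge where a_ij * a_ji = 2 or 3), the diagram is a chain of 8 nodes with single edges (A_8). One simple-root ordering that puts it in standard form is (alpha_8, alpha_5, alpha_4, alpha_6, alpha_1, alpha_2, alpha_7, alpha_3). So the algebra is type A_8, i.e. sl(9).

A_8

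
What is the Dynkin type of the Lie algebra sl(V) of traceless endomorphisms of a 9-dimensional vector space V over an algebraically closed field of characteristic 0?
This is sl(9), which has dimension 9^2 - 1 = 80 and rank 9 - 1 = 8 (a Cartan subalgebra is the diagonal traceless matrices). In the classification of classical Lie algebras, the special linear algebra sl(n+1) has type A_n; here n = 8, so the Dynkin diagram is a chain of 8 nodes with single edges (A_8). Hence the type is A_8.

type A_8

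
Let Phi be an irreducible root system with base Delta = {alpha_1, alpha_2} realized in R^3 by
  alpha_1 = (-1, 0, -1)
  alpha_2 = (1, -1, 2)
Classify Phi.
Compute the Cartan integers a_ij = 2(alpha_i, alpha_j)/(alpha_j, alpha_j); the resulting 2x2 Cartan matrix is
[[2, -1], [-3, 2]].
The roots have two lengths (squared-length ratio 3:1); the short ones are alpha_{1}. The associated Dynkin diagram is two nodes joined by a triple edge (G_2), so the type is G_2.

G_2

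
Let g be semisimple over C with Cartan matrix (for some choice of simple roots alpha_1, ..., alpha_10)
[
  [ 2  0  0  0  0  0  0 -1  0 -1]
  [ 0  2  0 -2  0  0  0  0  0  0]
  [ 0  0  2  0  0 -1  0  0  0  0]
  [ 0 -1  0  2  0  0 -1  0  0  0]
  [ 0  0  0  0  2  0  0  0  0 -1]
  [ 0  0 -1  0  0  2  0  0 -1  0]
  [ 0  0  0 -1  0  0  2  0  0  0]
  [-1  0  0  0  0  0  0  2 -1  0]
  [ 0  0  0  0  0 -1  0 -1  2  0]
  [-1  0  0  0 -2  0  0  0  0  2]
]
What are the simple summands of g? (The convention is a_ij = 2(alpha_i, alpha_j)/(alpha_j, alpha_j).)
B_7 (so(15)) + C_3 (sp(6))

The diagram associated to this matrix has two connected components: the simple roots {alpha_1, alpha_3, alpha_5, alpha_6, alpha_8, alpha_9, alpha_10} form a chain of 7 nodes with a double edge at one end; the terminal node there is the unique short simple root (B_7), and {alpha_2, alpha_4, alpha_7} form a chain of 3 nodes with a double edge at one end; the terminal node there is the unique long simple root (C_3). A semisimple Lie algebra decomposes uniquely as the direct sum of simple ideals, one per connected component of its Dynkin diagram, so g ≅ B_7 ⊕ C_3 (dimension 105 + 21 = 126).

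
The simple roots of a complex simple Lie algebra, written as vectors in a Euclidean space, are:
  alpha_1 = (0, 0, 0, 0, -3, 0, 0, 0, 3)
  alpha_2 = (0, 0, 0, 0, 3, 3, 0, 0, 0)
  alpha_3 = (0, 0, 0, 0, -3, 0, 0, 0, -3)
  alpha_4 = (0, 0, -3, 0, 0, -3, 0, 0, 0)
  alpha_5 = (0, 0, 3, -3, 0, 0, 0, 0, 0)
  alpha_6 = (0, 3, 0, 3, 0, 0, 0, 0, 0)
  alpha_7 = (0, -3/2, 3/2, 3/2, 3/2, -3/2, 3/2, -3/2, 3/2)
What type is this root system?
E_7

Compute the Cartan integers a_ij = 2(alpha_i, alpha_j)/(alpha_j, alpha_j); the resulting 7x7 Cartan matrix is
[[2, -1, 0, 0, 0, 0, 0], [-1, 2, -1, -1, 0, 0, 0], [0, -1, 2, 0, 0, 0, -1], [0, -1, 0, 2, -1, 0, 0], [0, 0, 0, -1, 2, -1, 0], [0, 0, 0, 0, -1, 2, 0], [0, 0, -1, 0, 0, 0, 2]].
All simple roots have the same length, so the diagram is simply laced. The associated Dynkin diagram is a chain of 6 nodes with one extra node attached to the third node from one end (E_7), so the type is E_7.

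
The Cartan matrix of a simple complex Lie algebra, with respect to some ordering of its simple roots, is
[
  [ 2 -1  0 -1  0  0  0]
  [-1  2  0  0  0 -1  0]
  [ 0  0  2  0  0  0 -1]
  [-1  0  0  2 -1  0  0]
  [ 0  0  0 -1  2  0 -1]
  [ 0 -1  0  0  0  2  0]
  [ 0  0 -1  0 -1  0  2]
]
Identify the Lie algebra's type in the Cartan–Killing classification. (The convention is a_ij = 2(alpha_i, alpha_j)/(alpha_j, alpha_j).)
The matrix has rank 7 with 2's on the diagonal. Reading the off-diagonal entries as Dynkin edges (a single edge where a_ij = a_ji = -1; a double or triple edge where a_ij * a_ji = 2 or 3), the diagram is a chain of 7 nodes with single edges (A_7). One simple-root ordering that puts it in standard form is (alpha_6, alpha_2, alpha_1, alpha_4, alpha_5, alpha_7, alpha_3). So the algebra is type A_7, i.e. sl(8).

A7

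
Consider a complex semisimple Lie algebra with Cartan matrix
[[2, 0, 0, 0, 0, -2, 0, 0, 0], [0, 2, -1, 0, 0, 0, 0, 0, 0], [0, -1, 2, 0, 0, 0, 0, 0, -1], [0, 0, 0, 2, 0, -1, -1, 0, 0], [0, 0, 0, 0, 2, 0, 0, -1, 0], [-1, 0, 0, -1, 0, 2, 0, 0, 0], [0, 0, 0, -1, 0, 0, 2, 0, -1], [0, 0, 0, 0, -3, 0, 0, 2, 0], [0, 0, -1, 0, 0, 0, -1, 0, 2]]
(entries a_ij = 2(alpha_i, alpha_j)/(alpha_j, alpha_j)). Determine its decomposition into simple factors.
The diagram associated to this matrix has two connected components: the simple roots {alpha_1, alpha_2, alpha_3, alpha_4, alpha_6, alpha_7, alpha_9} form a chain of 7 nodes with a double edge at one end; the terminal node there is the unique long simple root (C_7), and {alpha_5, alpha_8} form two nodes joined by a triple edge (G_2). A semisimple Lie algebra decomposes uniquely as the direct sum of simple ideals, one per connected component of its Dynkin diagram, so g ≅ C_7 ⊕ G_2 (dimension 105 + 14 = 119).

type C_7 + type G_2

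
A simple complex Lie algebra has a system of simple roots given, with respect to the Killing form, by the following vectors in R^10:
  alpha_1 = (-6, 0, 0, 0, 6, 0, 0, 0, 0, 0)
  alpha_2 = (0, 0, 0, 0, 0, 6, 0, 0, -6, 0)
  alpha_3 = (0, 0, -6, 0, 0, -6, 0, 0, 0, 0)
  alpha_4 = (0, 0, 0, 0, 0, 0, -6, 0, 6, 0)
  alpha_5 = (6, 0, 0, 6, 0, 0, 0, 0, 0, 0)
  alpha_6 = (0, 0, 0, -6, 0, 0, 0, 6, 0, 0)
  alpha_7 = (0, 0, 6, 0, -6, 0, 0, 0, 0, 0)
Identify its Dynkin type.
Compute the Cartan integers a_ij = 2(alpha_i, alpha_j)/(alpha_j, alpha_j); the resulting 7x7 Cartan matrix is
[[2, 0, 0, 0, -1, 0, -1], [0, 2, -1, -1, 0, 0, 0], [0, -1, 2, 0, 0, 0, -1], [0, -1, 0, 2, 0, 0, 0], [-1, 0, 0, 0, 2, -1, 0], [0, 0, 0, 0, -1, 2, 0], [-1, 0, -1, 0, 0, 0, 2]].
All simple roots have the same length, so the diagram is simply laced. The associated Dynkin diagram is a chain of 7 nodes with single edges (A_7), so the type is A_7 (the algebra sl(8)).

A7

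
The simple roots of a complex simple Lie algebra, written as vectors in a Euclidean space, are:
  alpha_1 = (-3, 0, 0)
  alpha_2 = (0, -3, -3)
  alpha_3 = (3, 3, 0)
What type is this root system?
B3

Compute the Cartan integers a_ij = 2(alpha_i, alpha_j)/(alpha_j, alpha_j); the resulting 3x3 Cartan matrix is
[[2, 0, -1], [0, 2, -1], [-2, -1, 2]].
The roots have two lengths (squared-length ratio 2:1); the short ones are alpha_{1}. The associated Dynkin diagram is a chain of 3 nodes with a double edge at one end; the terminal node there is the unique short simple root (B_3), so the type is B_3 (the algebra so(7)).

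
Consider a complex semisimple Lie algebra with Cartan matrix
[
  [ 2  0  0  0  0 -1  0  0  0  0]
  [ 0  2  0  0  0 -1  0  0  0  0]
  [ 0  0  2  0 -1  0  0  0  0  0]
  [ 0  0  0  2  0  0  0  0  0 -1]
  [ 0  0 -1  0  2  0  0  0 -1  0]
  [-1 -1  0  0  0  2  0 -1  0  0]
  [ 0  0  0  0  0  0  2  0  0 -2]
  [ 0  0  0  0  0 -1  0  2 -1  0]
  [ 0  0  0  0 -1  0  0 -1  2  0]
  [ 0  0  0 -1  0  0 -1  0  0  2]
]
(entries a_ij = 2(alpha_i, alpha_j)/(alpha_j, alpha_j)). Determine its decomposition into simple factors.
The diagram associated to this matrix has two connected components: the simple roots {alpha_4, alpha_7, alpha_10} form a chain of 3 nodes with a double edge at one end; the terminal node there is the unique long simple root (C_3), and {alpha_1, alpha_2, alpha_3, alpha_5, alpha_6, alpha_8, alpha_9} form a chain of 5 nodes with a fork of two nodes at one end (D_7). A semisimple Lie algebra decomposes uniquely as the direct sum of simple ideals, one per connected component of its Dynkin diagram, so g ≅ C_3 ⊕ D_7 (dimension 21 + 91 = 112).

C_3 (sp(6)) ⊕ D_7 (so(14))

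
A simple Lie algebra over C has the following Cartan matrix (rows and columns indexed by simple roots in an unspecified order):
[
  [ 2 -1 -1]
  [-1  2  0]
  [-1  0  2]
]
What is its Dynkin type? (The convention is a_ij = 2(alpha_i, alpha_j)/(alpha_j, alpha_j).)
The matrix has rank 3 with 2's on the diagonal. Reading the off-diagonal entries as Dynkin edges (a single edge where a_ij = a_ji = -1; a double or triple edge where a_ij * a_ji = 2 or 3), the diagram is a chain of 3 nodes with single edges (A_3). One simple-root ordering that puts it in standard form is (alpha_3, alpha_1, alpha_2). So the algebra is type A_3, i.e. sl(4).

A_3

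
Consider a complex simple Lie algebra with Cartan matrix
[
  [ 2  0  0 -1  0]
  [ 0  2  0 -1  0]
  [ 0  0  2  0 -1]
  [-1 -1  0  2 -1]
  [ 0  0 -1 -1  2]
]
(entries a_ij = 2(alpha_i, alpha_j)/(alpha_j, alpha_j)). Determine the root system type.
type D_5

The matrix has rank 5 with 2's on the diagonal. Reading the off-diagonal entries as Dynkin edges (a single edge where a_ij = a_ji = -1; a double or triple edge where a_ij * a_ji = 2 or 3), the diagram is a chain of 3 nodes with a fork of two nodes at one end (D_5). One simple-root ordering that puts it in standard form is (alpha_3, alpha_5, alpha_4, alpha_1, alpha_2). So the algebra is type D_5, i.e. so(10).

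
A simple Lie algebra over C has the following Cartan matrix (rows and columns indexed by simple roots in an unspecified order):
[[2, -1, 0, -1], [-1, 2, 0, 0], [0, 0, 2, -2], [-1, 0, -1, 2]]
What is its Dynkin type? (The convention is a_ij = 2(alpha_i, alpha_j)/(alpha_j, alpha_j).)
The matrix has rank 4 with 2's on the diagonal. Reading the off-diagonal entries as Dynkin edges (a single edge where a_ij = a_ji = -1; a double or triple edge where a_ij * a_ji = 2 or 3), the diagram is a chain of 4 nodes with a double edge at one end; the terminal node there is the unique long simple root (C_4). One simple-root ordering that puts it in standard form is (alpha_2, alpha_1, alpha_4, alpha_3). So the algebra is type C_4, i.e. sp(8).

C4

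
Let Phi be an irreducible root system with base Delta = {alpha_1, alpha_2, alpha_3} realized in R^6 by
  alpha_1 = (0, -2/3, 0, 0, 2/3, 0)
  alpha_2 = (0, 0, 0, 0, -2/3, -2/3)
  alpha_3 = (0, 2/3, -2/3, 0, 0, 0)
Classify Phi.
Compute the Cartan integers a_ij = 2(alpha_i, alpha_j)/(alpha_j, alpha_j); the resulting 3x3 Cartan matrix is
[[2, -1, -1], [-1, 2, 0], [-1, 0, 2]].
All simple roots have the same length, so the diagram is simply laced. The associated Dynkin diagram is a chain of 3 nodes with single edges (A_3), so the type is A_3 (the algebra sl(4)).

A3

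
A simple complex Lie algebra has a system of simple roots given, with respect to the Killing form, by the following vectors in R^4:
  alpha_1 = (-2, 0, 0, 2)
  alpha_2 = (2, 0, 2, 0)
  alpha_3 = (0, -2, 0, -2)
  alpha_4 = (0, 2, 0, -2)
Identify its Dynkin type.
D_4

Compute the Cartan integers a_ij = 2(alpha_i, alpha_j)/(alpha_j, alpha_j); the resulting 4x4 Cartan matrix is
[[2, -1, -1, -1], [-1, 2, 0, 0], [-1, 0, 2, 0], [-1, 0, 0, 2]].
All simple roots have the same length, so the diagram is simply laced. The associated Dynkin diagram is a chain of 2 nodes with a fork of two nodes at one end (D_4), so the type is D_4 (the algebra so(8)).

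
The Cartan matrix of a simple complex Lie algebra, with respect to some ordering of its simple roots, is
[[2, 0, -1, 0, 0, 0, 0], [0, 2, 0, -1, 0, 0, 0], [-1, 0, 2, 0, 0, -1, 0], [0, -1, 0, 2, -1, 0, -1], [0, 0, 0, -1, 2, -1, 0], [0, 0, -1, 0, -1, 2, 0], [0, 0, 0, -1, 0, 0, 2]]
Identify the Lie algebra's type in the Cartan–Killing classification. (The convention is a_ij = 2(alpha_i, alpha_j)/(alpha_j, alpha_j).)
The matrix has rank 7 with 2's on the diagonal. Reading the off-diagonal entries as Dynkin edges (a single edge where a_ij = a_ji = -1; a double or triple edge where a_ij * a_ji = 2 or 3), the diagram is a chain of 5 nodes with a fork of two nodes at one end (D_7). One simple-root ordering that puts it in standard form is (alpha_1, alpha_3, alpha_6, alpha_5, alpha_4, alpha_2, alpha_7). So the algebra is type D_7, i.e. so(14).

D_7 (so(14))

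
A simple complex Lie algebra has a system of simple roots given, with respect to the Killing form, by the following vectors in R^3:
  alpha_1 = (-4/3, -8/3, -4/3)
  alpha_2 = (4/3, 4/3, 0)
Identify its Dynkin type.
Compute the Cartan integers a_ij = 2(alpha_i, alpha_j)/(alpha_j, alpha_j); the resulting 2x2 Cartan matrix is
[[2, -3], [-1, 2]].
The roots have two lengths (squared-length ratio 3:1); the short ones are alpha_{2}. The associated Dynkin diagram is two nodes joined by a triple edge (G_2), so the type is G_2.

G_2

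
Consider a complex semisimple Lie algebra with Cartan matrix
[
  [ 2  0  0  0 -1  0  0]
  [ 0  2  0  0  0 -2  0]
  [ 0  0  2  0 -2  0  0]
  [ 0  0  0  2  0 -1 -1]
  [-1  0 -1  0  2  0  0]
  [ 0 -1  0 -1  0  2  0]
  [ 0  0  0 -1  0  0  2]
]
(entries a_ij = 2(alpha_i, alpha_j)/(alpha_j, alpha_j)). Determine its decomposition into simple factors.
type C_3 + type C_4

The diagram associated to this matrix has two connected components: the simple roots {alpha_1, alpha_3, alpha_5} form a chain of 3 nodes with a double edge at one end; the terminal node there is the unique long simple root (C_3), and {alpha_2, alpha_4, alpha_6, alpha_7} form a chain of 4 nodes with a double edge at one end; the terminal node there is the unique long simple root (C_4). A semisimple Lie algebra decomposes uniquely as the direct sum of simple ideals, one per connected component of its Dynkin diagram, so g ≅ C_3 ⊕ C_4 (dimension 21 + 36 = 57).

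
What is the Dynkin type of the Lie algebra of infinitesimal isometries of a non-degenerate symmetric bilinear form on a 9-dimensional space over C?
This is so(9) with 9 odd, which has dimension 9(9-1)/2 = 36 and rank (9-1)/2 = 4. In the classification of classical Lie algebras, the orthogonal algebra so(2n+1) in an odd number of variables has type B_n; here n = 4, so the Dynkin diagram is a chain of 4 nodes with a double edge at one end; the terminal node there is the unique short simple root (B_4). Hence the type is B_4.

B_4 (so(9))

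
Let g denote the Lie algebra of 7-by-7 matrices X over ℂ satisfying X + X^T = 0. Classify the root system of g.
B_3

This is so(7) with 7 odd, which has dimension 7(7-1)/2 = 21 and rank (7-1)/2 = 3. In the classification of classical Lie algebras, the orthogonal algebra so(2n+1) in an odd number of variables has type B_n; here n = 3, so the Dynkin diagram is a chain of 3 nodes with a double edge at one end; the terminal node there is the unique short simple root (B_3). Hence the type is B_3.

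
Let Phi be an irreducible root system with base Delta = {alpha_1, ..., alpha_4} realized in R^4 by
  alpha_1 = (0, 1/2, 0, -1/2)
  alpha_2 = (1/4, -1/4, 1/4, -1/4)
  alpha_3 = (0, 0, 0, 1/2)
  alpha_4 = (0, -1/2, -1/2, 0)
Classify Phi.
Compute the Cartan integers a_ij = 2(alpha_i, alpha_j)/(alpha_j, alpha_j); the resulting 4x4 Cartan matrix is
[[2, 0, -2, -1], [0, 2, -1, 0], [-1, -1, 2, 0], [-1, 0, 0, 2]].
The roots have two lengths (squared-length ratio 2:1); the short ones are alpha_{2,3}. The associated Dynkin diagram is a chain of 4 nodes with a double edge between the middle two (F_4), so the type is F_4.

F4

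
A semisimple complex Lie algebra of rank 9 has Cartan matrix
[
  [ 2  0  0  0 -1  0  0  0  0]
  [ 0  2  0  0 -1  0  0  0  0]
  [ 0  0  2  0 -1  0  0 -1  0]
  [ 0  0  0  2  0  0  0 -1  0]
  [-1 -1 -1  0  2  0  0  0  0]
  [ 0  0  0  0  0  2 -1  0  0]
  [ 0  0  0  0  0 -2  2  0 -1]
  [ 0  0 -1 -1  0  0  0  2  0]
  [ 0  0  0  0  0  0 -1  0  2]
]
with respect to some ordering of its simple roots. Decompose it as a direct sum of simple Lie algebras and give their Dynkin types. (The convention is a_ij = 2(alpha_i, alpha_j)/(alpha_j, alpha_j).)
The diagram associated to this matrix has two connected components: the simple roots {alpha_6, alpha_7, alpha_9} form a chain of 3 nodes with a double edge at one end; the terminal node there is the unique short simple root (B_3), and {alpha_1, alpha_2, alpha_3, alpha_4, alpha_5, alpha_8} form a chain of 4 nodes with a fork of two nodes at one end (D_6). A semisimple Lie algebra decomposes uniquely as the direct sum of simple ideals, one per connected component of its Dynkin diagram, so g ≅ B_3 ⊕ D_6 (dimension 21 + 66 = 87).

B_3 (so(7)) ⊕ D_6 (so(12))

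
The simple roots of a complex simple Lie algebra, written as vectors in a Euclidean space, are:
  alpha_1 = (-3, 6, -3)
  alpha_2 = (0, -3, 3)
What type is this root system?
Compute the Cartan integers a_ij = 2(alpha_i, alpha_j)/(alpha_j, alpha_j); the resulting 2x2 Cartan matrix is
[[2, -3], [-1, 2]].
The roots have two lengths (squared-length ratio 3:1); the short ones are alpha_{2}. The associated Dynkin diagram is two nodes joined by a triple edge (G_2), so the type is G_2.

type G_2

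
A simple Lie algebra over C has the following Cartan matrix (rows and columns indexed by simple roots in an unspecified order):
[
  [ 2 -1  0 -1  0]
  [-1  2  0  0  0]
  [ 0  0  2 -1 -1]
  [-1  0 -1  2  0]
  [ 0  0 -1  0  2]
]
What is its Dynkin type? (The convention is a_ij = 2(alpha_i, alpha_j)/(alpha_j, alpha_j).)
A_5

The matrix has rank 5 with 2's on the diagonal. Reading the off-diagonal entries as Dynkin edges (a single edge where a_ij = a_ji = -1; a double or triple edge where a_ij * a_ji = 2 or 3), the diagram is a chain of 5 nodes with single edges (A_5). One simple-root ordering that puts it in standard form is (alpha_2, alpha_1, alpha_4, alpha_3, alpha_5). So the algebra is type A_5, i.e. sl(6).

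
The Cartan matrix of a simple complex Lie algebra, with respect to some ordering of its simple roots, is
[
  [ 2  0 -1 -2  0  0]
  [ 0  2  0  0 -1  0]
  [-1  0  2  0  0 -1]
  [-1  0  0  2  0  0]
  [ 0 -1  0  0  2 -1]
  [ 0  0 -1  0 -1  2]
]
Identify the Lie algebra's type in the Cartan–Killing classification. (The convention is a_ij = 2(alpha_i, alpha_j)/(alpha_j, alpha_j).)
The matrix has rank 6 with 2's on the diagonal. Reading the off-diagonal entries as Dynkin edges (a single edge where a_ij = a_ji = -1; a double or triple edge where a_ij * a_ji = 2 or 3), the diagram is a chain of 6 nodes with a double edge at one end; the terminal node there is the unique short simple root (B_6). One simple-root ordering that puts it in standard form is (alpha_2, alpha_5, alpha_6, alpha_3, alpha_1, alpha_4). So the algebra is type B_6, i.e. so(13).

B6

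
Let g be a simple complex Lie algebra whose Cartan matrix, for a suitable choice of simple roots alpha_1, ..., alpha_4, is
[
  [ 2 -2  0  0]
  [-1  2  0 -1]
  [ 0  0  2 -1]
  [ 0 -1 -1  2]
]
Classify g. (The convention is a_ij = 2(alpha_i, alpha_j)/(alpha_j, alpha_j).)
C_4 (sp(8))

The matrix has rank 4 with 2's on the diagonal. Reading the off-diagonal entries as Dynkin edges (a single edge where a_ij = a_ji = -1; a double or triple edge where a_ij * a_ji = 2 or 3), the diagram is a chain of 4 nodes with a double edge at one end; the terminal node there is the unique long simple root (C_4). One simple-root ordering that puts it in standard form is (alpha_3, alpha_4, alpha_2, alpha_1). So the algebra is type C_4, i.e. sp(8).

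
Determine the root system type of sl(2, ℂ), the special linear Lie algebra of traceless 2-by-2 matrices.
A1

This is sl(2), which has dimension 2^2 - 1 = 3 and rank 2 - 1 = 1 (a Cartan subalgebra is the diagonal traceless matrices). In the classification of classical Lie algebras, the special linear algebra sl(n+1) has type A_n; here n = 1, so the Dynkin diagram is a chain of 1 nodes with single edges (A_1). Hence the type is A_1.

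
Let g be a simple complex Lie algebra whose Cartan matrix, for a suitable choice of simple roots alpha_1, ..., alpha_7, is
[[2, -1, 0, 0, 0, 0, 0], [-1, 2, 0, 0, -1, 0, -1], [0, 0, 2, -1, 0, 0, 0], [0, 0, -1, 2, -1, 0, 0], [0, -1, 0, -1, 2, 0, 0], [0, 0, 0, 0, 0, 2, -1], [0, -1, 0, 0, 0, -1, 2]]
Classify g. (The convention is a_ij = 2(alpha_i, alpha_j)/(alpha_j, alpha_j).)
The matrix has rank 7 with 2's on the diagonal. Reading the off-diagonal entries as Dynkin edges (a single edge where a_ij = a_ji = -1; a double or triple edge where a_ij * a_ji = 2 or 3), the diagram is a chain of 6 nodes with one extra node attached to the third node from one end (E_7). One simple-root ordering that puts it in standard form is (alpha_6, alpha_1, alpha_7, alpha_2, alpha_5, alpha_4, alpha_3). So the algebra is type E_7.

E_7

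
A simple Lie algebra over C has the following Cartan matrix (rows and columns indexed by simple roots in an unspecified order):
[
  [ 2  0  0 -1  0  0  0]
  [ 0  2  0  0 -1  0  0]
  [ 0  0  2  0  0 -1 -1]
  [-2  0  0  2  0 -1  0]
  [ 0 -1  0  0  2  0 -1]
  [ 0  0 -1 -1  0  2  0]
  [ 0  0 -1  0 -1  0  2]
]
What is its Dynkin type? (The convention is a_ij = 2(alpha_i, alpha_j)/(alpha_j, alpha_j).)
B7

The matrix has rank 7 with 2's on the diagonal. Reading the off-diagonal entries as Dynkin edges (a single edge where a_ij = a_ji = -1; a double or triple edge where a_ij * a_ji = 2 or 3), the diagram is a chain of 7 nodes with a double edge at one end; the terminal node there is the unique short simple root (B_7). One simple-root ordering that puts it in standard form is (alpha_2, alpha_5, alpha_7, alpha_3, alpha_6, alpha_4, alpha_1). So the algebra is type B_7, i.e. so(15).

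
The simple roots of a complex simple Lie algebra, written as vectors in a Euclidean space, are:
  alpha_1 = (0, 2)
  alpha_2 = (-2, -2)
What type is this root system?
Compute the Cartan integers a_ij = 2(alpha_i, alpha_j)/(alpha_j, alpha_j); the resulting 2x2 Cartan matrix is
[[2, -1], [-2, 2]].
The roots have two lengths (squared-length ratio 2:1); the short ones are alpha_{1}. The associated Dynkin diagram is a chain of 2 nodes with a double edge at one end; the terminal node there is the unique short simple root (B_2), so the type is B_2 (the algebra so(5)).

B_2 (so(5))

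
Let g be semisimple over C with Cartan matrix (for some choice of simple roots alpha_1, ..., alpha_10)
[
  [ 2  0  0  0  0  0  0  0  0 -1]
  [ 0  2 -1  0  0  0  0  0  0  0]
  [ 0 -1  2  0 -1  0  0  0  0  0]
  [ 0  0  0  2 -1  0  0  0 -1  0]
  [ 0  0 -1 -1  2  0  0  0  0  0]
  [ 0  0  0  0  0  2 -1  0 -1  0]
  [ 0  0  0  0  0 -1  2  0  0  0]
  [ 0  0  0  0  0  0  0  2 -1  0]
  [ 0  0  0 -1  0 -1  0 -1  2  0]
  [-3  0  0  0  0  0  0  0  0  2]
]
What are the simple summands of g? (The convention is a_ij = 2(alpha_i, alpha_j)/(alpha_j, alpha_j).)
E_8 + G_2

The diagram associated to this matrix has two connected components: the simple roots {alpha_2, alpha_3, alpha_4, alpha_5, alpha_6, alpha_7, alpha_8, alpha_9} form a chain of 7 nodes with one extra node attached to the third node from one end (E_8), and {alpha_1, alpha_10} form two nodes joined by a triple edge (G_2). A semisimple Lie algebra decomposes uniquely as the direct sum of simple ideals, one per connected component of its Dynkin diagram, so g ≅ E_8 ⊕ G_2 (dimension 248 + 14 = 262).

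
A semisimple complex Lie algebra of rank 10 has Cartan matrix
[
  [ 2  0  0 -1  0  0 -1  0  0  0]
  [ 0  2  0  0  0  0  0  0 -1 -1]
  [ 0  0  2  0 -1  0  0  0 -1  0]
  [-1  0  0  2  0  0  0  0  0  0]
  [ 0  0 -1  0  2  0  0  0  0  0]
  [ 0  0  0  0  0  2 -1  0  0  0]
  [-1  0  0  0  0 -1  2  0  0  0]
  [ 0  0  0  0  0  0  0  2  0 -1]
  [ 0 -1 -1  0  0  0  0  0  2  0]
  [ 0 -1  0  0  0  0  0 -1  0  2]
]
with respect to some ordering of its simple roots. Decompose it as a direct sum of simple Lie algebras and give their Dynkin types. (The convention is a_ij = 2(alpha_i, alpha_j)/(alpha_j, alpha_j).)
type A_4 + type A_6

The diagram associated to this matrix has two connected components: the simple roots {alpha_1, alpha_4, alpha_6, alpha_7} form a chain of 4 nodes with single edges (A_4), and {alpha_2, alpha_3, alpha_5, alpha_8, alpha_9, alpha_10} form a chain of 6 nodes with single edges (A_6). A semisimple Lie algebra decomposes uniquely as the direct sum of simple ideals, one per connected component of its Dynkin diagram, so g ≅ A_4 ⊕ A_6 (dimension 24 + 48 = 72).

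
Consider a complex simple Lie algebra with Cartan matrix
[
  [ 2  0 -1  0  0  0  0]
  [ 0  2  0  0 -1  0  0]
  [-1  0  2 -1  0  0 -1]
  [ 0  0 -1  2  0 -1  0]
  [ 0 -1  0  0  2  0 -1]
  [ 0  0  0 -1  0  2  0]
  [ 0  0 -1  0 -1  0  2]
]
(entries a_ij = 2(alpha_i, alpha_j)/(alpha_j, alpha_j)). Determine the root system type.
E_7

The matrix has rank 7 with 2's on the diagonal. Reading the off-diagonal entries as Dynkin edges (a single edge where a_ij = a_ji = -1; a double or triple edge where a_ij * a_ji = 2 or 3), the diagram is a chain of 6 nodes with one extra node attached to the third node from one end (E_7). One simple-root ordering that puts it in standard form is (alpha_6, alpha_1, alpha_4, alpha_3, alpha_7, alpha_5, alpha_2). So the algebra is type E_7.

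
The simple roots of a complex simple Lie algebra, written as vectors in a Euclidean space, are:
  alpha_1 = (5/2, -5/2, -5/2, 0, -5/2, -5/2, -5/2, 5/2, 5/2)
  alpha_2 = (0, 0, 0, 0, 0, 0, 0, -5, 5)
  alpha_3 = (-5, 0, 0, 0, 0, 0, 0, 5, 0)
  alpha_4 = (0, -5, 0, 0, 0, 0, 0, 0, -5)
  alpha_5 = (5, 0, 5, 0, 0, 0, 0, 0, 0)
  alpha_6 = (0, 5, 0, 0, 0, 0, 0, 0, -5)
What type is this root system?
Compute the Cartan integers a_ij = 2(alpha_i, alpha_j)/(alpha_j, alpha_j); the resulting 6x6 Cartan matrix is
[[2, 0, 0, 0, 0, -1], [0, 2, -1, -1, 0, -1], [0, -1, 2, 0, -1, 0], [0, -1, 0, 2, 0, 0], [0, 0, -1, 0, 2, 0], [-1, -1, 0, 0, 0, 2]].
All simple roots have the same length, so the diagram is simply laced. The associated Dynkin diagram is a chain of 5 nodes with one extra node attached to the third node from one end (E_6), so the type is E_6.

E_6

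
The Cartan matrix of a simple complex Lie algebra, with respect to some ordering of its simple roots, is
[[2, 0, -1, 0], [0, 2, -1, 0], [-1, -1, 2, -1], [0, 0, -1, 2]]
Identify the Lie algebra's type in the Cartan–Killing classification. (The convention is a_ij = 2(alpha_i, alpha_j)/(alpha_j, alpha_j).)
type D_4

The matrix has rank 4 with 2's on the diagonal. Reading the off-diagonal entries as Dynkin edges (a single edge where a_ij = a_ji = -1; a double or triple edge where a_ij * a_ji = 2 or 3), the diagram is a chain of 2 nodes with a fork of two nodes at one end (D_4). One simple-root ordering that puts it in standard form is (alpha_1, alpha_3, alpha_2, alpha_4). So the algebra is type D_4, i.e. so(8).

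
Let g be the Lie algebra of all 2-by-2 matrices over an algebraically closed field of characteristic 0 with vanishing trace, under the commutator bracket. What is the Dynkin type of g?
A_1 (sl(2))

This is sl(2), which has dimension 2^2 - 1 = 3 and rank 2 - 1 = 1 (a Cartan subalgebra is the diagonal traceless matrices). In the classification of classical Lie algebras, the special linear algebra sl(n+1) has type A_n; here n = 1, so the Dynkin diagram is a chain of 1 nodes with single edges (A_1). Hence the type is A_1.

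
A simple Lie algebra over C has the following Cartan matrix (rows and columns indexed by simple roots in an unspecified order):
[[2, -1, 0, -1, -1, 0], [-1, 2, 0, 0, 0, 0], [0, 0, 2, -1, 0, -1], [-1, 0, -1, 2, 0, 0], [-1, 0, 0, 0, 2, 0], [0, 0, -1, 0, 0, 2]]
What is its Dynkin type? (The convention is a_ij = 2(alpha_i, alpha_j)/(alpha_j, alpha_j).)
The matrix has rank 6 with 2's on the diagonal. Reading the off-diagonal entries as Dynkin edges (a single edge where a_ij = a_ji = -1; a double or triple edge where a_ij * a_ji = 2 or 3), the diagram is a chain of 4 nodes with a fork of two nodes at one end (D_6). One simple-root ordering that puts it in standard form is (alpha_6, alpha_3, alpha_4, alpha_1, alpha_2, alpha_5). So the algebra is type D_6, i.e. so(12).

D6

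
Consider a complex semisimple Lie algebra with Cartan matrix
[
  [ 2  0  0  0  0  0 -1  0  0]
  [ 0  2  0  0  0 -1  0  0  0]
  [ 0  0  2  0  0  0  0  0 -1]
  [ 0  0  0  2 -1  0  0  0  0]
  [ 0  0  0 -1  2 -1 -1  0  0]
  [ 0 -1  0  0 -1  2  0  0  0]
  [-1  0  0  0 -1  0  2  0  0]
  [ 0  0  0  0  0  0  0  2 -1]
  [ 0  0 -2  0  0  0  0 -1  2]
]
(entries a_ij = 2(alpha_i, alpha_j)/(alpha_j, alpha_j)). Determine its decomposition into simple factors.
B3 ⊕ E6

The diagram associated to this matrix has two connected components: the simple roots {alpha_3, alpha_8, alpha_9} form a chain of 3 nodes with a double edge at one end; the terminal node there is the unique short simple root (B_3), and {alpha_1, alpha_2, alpha_4, alpha_5, alpha_6, alpha_7} form a chain of 5 nodes with one extra node attached to the third node from one end (E_6). A semisimple Lie algebra decomposes uniquely as the direct sum of simple ideals, one per connected component of its Dynkin diagram, so g ≅ B_3 ⊕ E_6 (dimension 21 + 78 = 99).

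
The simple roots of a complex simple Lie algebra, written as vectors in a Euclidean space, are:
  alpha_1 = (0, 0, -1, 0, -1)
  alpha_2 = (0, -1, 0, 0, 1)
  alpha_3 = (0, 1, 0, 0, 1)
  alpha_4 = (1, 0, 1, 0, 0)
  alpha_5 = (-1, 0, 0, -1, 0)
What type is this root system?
D_5

Compute the Cartan integers a_ij = 2(alpha_i, alpha_j)/(alpha_j, alpha_j); the resulting 5x5 Cartan matrix is
[[2, -1, -1, -1, 0], [-1, 2, 0, 0, 0], [-1, 0, 2, 0, 0], [-1, 0, 0, 2, -1], [0, 0, 0, -1, 2]].
All simple roots have the same length, so the diagram is simply laced. The associated Dynkin diagram is a chain of 3 nodes with a fork of two nodes at one end (D_5), so the type is D_5 (the algebra so(10)).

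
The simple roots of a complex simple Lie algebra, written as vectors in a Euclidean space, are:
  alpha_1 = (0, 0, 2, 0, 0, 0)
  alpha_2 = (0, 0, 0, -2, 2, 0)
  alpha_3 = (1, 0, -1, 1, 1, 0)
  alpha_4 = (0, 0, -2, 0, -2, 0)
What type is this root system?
Compute the Cartan integers a_ij = 2(alpha_i, alpha_j)/(alpha_j, alpha_j); the resulting 4x4 Cartan matrix is
[[2, 0, -1, -1], [0, 2, 0, -1], [-1, 0, 2, 0], [-2, -1, 0, 2]].
The roots have two lengths (squared-length ratio 2:1); the short ones are alpha_{1,3}. The associated Dynkin diagram is a chain of 4 nodes with a double edge between the middle two (F_4), so the type is F_4.

F4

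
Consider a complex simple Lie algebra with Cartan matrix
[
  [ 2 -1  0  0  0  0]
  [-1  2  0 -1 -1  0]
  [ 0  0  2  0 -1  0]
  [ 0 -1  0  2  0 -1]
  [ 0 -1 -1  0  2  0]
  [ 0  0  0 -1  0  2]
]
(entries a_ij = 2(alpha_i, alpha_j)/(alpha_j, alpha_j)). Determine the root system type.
The matrix has rank 6 with 2's on the diagonal. Reading the off-diagonal entries as Dynkin edges (a single edge where a_ij = a_ji = -1; a double or triple edge where a_ij * a_ji = 2 or 3), the diagram is a chain of 5 nodes with one extra node attached to the third node from one end (E_6). One simple-root ordering that puts it in standard form is (alpha_3, alpha_1, alpha_5, alpha_2, alpha_4, alpha_6). So the algebra is type E_6.

E_6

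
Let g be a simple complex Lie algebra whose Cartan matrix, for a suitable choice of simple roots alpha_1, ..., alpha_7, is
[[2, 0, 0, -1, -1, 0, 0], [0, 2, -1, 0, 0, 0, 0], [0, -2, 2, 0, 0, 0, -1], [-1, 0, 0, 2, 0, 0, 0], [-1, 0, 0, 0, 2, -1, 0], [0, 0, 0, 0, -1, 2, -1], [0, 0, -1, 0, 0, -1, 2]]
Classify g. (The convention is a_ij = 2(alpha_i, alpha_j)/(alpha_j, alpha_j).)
The matrix has rank 7 with 2's on the diagonal. Reading the off-diagonal entries as Dynkin edges (a single edge where a_ij = a_ji = -1; a double or triple edge where a_ij * a_ji = 2 or 3), the diagram is a chain of 7 nodes with a double edge at one end; the terminal node there is the unique short simple root (B_7). One simple-root ordering that puts it in standard form is (alpha_4, alpha_1, alpha_5, alpha_6, alpha_7, alpha_3, alpha_2). So the algebra is type B_7, i.e. so(15).

B_7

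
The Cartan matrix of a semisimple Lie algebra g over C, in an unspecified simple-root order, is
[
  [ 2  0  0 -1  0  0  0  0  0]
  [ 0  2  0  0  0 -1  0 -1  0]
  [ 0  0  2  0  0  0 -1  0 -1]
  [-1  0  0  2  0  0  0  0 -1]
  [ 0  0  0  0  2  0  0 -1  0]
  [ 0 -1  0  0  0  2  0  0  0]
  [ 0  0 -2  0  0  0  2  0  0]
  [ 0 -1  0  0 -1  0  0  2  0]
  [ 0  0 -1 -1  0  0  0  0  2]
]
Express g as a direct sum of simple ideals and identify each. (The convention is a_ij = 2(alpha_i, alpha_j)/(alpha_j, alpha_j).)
A_4 + C_5

The diagram associated to this matrix has two connected components: the simple roots {alpha_2, alpha_5, alpha_6, alpha_8} form a chain of 4 nodes with single edges (A_4), and {alpha_1, alpha_3, alpha_4, alpha_7, alpha_9} form a chain of 5 nodes with a double edge at one end; the terminal node there is the unique long simple root (C_5). A semisimple Lie algebra decomposes uniquely as the direct sum of simple ideals, one per connected component of its Dynkin diagram, so g ≅ A_4 ⊕ C_5 (dimension 24 + 55 = 79).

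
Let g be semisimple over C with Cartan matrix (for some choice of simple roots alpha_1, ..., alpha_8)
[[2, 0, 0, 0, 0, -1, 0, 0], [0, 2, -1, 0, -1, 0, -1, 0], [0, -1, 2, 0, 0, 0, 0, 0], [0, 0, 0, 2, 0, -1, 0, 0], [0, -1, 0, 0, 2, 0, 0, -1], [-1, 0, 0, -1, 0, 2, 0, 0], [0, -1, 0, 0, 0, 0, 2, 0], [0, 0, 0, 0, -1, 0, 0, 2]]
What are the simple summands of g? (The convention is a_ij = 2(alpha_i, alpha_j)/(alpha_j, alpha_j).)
The diagram associated to this matrix has two connected components: the simple roots {alpha_1, alpha_4, alpha_6} form a chain of 3 nodes with single edges (A_3), and {alpha_2, alpha_3, alpha_5, alpha_7, alpha_8} form a chain of 3 nodes with a fork of two nodes at one end (D_5). A semisimple Lie algebra decomposes uniquely as the direct sum of simple ideals, one per connected component of its Dynkin diagram, so g ≅ A_3 ⊕ D_5 (dimension 15 + 45 = 60).

A_3 (sl(4)) ⊕ D_5 (so(10))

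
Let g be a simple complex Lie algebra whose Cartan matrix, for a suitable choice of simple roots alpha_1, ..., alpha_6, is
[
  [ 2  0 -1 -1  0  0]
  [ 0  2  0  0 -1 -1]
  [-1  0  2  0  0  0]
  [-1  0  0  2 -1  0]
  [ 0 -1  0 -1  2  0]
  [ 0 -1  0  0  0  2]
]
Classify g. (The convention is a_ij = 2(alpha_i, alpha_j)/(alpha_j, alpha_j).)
A_6 (sl(7))

The matrix has rank 6 with 2's on the diagonal. Reading the off-diagonal entries as Dynkin edges (a single edge where a_ij = a_ji = -1; a double or triple edge where a_ij * a_ji = 2 or 3), the diagram is a chain of 6 nodes with single edges (A_6). One simple-root ordering that puts it in standard form is (alpha_3, alpha_1, alpha_4, alpha_5, alpha_2, alpha_6). So the algebra is type A_6, i.e. sl(7).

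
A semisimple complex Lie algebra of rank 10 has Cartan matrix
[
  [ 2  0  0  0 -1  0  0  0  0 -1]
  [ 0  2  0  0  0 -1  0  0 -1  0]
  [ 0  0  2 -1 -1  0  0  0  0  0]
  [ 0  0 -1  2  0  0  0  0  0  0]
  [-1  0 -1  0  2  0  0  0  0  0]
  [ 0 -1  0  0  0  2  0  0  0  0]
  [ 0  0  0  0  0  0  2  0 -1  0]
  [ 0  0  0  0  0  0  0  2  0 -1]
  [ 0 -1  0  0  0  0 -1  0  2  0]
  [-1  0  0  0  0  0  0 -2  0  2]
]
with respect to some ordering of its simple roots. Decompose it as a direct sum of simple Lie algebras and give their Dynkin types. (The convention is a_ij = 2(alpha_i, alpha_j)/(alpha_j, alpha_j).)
type A_4 ⊕ type B_6

The diagram associated to this matrix has two connected components: the simple roots {alpha_2, alpha_6, alpha_7, alpha_9} form a chain of 4 nodes with single edges (A_4), and {alpha_1, alpha_3, alpha_4, alpha_5, alpha_8, alpha_10} form a chain of 6 nodes with a double edge at one end; the terminal node there is the unique short simple root (B_6). A semisimple Lie algebra decomposes uniquely as the direct sum of simple ideals, one per connected component of its Dynkin diagram, so g ≅ A_4 ⊕ B_6 (dimension 24 + 78 = 102).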